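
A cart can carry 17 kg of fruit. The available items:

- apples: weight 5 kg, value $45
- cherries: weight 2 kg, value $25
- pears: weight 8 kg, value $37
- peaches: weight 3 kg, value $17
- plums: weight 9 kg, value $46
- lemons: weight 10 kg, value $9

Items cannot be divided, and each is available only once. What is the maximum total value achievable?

$116

Check high-value combinations within 17 kg:
- apples+cherries+plums: weight 5+2+9=16, value 45+25+46=116
- apples+peaches+plums: weight 5+3+9=17, value 45+17+46=108
- apples+cherries+pears: weight 5+2+8=15, value 45+25+37=107
- apples+pears+peaches: weight 5+8+3=16, value 45+37+17=99
Best: $116.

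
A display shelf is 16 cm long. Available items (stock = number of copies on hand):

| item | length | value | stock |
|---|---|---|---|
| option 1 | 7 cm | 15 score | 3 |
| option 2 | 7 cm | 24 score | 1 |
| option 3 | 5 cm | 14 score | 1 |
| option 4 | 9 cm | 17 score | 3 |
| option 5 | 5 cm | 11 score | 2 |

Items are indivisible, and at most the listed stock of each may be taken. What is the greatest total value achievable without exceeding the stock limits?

Top feasible selections:
- 1×option 2 + 1×option 4: length 16, value 41
- 1×option 1 + 1×option 2: length 14, value 39
Best: 41 score.

41 score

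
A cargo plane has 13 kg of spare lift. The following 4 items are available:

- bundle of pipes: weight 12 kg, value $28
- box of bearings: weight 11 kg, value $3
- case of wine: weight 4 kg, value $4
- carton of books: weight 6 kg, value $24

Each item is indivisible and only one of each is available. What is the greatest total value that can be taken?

Check high-value combinations within 13 kg:
- case of wine+carton of books: weight 4+6=10, value 4+24=28
- bundle of pipes: weight 12, value 28
- carton of books: weight 6, value 24
- case of wine: weight 4, value 4
Best: $28.

$28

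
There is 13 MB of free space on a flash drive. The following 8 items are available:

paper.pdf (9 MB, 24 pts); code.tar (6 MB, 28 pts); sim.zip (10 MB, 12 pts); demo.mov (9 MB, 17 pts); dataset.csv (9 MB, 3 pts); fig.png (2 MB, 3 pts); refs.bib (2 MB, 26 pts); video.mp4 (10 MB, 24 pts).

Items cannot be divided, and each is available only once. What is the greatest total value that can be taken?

This is a 0/1 knapsack; check combinations near the capacity.
- code.tar+fig.png+refs.bib: size 6+2+2=10, value 28+3+26=57
- code.tar+refs.bib: size 6+2=8, value 28+26=54
- paper.pdf+fig.png+refs.bib: size 9+2+2=13, value 24+3+26=53
- paper.pdf+refs.bib: size 9+2=11, value 24+26=50
- refs.bib+video.mp4: size 2+10=12, value 26+24=50
Best: 57 pts.

57 pts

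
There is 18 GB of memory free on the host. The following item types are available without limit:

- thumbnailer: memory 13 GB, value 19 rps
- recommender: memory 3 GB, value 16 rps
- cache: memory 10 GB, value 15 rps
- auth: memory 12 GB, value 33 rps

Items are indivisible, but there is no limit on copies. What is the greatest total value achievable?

Best value-per-unit is recommender at 16/3, and filling with it alone uses memory 6×3=18. No mix of the others beats 6×16 = 96.

96 rps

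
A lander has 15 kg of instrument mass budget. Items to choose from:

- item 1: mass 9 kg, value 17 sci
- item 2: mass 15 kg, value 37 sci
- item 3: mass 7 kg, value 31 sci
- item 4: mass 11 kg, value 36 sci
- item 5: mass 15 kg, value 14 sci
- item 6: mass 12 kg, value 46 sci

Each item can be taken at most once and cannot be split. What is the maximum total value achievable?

46 sci

Check high-value combinations within 15 kg:
- item 6: mass 12, value 46
- item 2: mass 15, value 37
- item 4: mass 11, value 36
Best: 46 sci.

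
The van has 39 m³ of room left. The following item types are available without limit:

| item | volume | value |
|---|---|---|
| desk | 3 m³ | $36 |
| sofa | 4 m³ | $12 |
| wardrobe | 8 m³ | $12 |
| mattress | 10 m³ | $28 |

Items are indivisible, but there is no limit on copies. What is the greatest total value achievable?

Best value-per-unit is desk at 36/3, and filling with it alone uses volume 13×3=39. No mix of the others beats 13×36 = 468.

$468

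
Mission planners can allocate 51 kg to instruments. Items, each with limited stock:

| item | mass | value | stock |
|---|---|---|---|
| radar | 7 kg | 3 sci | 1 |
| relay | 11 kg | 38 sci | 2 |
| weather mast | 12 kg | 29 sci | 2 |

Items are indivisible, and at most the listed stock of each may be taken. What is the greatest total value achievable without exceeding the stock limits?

Top feasible selections:
- 2×relay + 2×weather mast: mass 46, value 134
- 1×radar + 2×relay + 1×weather mast: mass 41, value 108
Best: 134 sci.

134 sci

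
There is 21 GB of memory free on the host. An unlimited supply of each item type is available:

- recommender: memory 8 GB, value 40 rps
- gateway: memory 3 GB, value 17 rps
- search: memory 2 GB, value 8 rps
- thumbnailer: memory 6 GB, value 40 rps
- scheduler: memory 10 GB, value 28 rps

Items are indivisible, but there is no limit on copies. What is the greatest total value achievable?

Best value-per-unit is thumbnailer at 40/6; filling with it alone gives 3×40 = 120.
Optimal mix: 1×gateway + 3×thumbnailer → memory 21, value 137.

137 rps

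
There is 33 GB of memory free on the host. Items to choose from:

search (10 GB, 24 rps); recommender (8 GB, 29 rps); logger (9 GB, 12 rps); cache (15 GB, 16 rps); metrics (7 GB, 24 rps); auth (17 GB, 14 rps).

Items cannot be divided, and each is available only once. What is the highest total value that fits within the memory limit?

This is a 0/1 knapsack; check combinations near the capacity.
- search+recommender+metrics: memory 10+8+7=25, value 24+29+24=77
- recommender+cache+metrics: memory 8+15+7=30, value 29+16+24=69
- search+recommender+cache: memory 10+8+15=33, value 24+29+16=69
- recommender+metrics+auth: memory 8+7+17=32, value 29+24+14=67
- recommender+logger+metrics: memory 8+9+7=24, value 29+12+24=65
Best: 77 rps.

77 rps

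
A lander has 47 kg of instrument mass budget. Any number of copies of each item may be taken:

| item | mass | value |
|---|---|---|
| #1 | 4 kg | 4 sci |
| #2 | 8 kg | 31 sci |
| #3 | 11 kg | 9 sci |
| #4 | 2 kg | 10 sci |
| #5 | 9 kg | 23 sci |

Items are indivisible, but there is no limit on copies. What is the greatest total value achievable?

Best value-per-unit is #4 at 10/2, and filling with it alone uses mass 23×2=46. No mix of the others beats 23×10 = 230.

230 sci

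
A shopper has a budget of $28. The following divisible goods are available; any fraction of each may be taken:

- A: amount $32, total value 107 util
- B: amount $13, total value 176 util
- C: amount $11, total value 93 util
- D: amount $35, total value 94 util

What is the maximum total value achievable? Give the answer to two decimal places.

Take in order of value per unit:
- B (176/13 per unit): all 13 → value 176, running total 176.00
- C (93/11 per unit): all 11 → value 93, running total 269.00
- A (107/32 per unit): 4 of 32 → value 4×107/32 = 13.3750, running total 282.38
Total 282.38.

282.38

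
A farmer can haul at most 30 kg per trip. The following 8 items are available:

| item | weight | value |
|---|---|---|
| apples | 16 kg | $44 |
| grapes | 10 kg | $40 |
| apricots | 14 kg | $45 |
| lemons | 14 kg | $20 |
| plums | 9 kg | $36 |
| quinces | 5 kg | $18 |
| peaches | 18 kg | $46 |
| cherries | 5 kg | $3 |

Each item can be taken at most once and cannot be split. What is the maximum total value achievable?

$103

This is a 0/1 knapsack; check combinations near the capacity.
- grapes+apricots+quinces: weight 10+14+5=29, value 40+45+18=103
- apricots+plums+quinces: weight 14+9+5=28, value 45+36+18=99
- apples+plums+quinces: weight 16+9+5=30, value 44+36+18=98
- grapes+plums+quinces+cherries: weight 10+9+5+5=29, value 40+36+18+3=97
Best: $103.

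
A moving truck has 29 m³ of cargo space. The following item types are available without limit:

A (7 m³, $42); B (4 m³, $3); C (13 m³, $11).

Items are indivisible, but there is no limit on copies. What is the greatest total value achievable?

Best value-per-unit is A at 42/7, and filling with it alone uses volume 4×7=28. No mix of the others beats 4×42 = 168.

$168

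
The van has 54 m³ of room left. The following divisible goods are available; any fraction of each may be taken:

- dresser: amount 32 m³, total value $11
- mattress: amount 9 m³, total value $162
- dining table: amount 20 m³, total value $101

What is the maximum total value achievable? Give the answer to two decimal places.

Take in order of value per unit:
- mattress (162/9 per unit): all 9 → value 162, running total 162.00
- dining table (101/20 per unit): all 20 → value 101, running total 263.00
- dresser (11/32 per unit): 25 of 32 → value 25×11/32 = 8.5938, running total 271.59
Total 271.59.

271.59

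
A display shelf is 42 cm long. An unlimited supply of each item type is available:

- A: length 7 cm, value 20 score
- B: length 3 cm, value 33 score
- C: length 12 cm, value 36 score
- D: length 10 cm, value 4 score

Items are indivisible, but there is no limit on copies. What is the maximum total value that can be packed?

462 score

Best value-per-unit is B at 33/3, and filling with it alone uses length 14×3=42. No mix of the others beats 14×33 = 462.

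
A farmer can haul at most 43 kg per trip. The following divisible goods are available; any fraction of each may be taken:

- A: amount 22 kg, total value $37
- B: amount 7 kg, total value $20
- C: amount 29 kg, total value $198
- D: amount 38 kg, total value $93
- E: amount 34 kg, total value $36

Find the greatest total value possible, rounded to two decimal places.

Take in order of value per unit:
- C (198/29 per unit): all 29 → value 198, running total 198.00
- B (20/7 per unit): all 7 → value 20, running total 218.00
- D (93/38 per unit): 7 of 38 → value 7×93/38 = 17.1316, running total 235.13
Total 235.13.

235.13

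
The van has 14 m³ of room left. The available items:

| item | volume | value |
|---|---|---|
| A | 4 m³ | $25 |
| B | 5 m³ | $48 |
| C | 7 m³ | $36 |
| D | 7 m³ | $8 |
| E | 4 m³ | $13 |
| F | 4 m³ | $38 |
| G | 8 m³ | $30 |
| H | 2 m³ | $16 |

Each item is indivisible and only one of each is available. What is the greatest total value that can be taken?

This is a 0/1 knapsack; check combinations near the capacity.
- A+B+F: volume 4+5+4=13, value 25+48+38=111
- B+F+H: volume 5+4+2=11, value 48+38+16=102
- B+C+H: volume 5+7+2=14, value 48+36+16=100
Best: $111.

$111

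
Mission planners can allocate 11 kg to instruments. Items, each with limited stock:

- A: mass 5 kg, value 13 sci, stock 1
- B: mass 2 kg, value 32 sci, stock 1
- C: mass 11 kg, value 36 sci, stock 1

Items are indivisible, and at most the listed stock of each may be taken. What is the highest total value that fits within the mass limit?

Top feasible selections:
- 1×A + 1×B: mass 7, value 45
- 1×C: mass 11, value 36
Best: 45 sci.

45 sci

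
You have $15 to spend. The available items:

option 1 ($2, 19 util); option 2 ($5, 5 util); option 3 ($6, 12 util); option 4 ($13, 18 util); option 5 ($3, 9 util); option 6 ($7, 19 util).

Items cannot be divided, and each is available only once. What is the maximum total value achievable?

Check high-value combinations within $15:
- option 1+option 3+option 6: cost 2+6+7=15, value 19+12+19=50
- option 1+option 5+option 6: cost 2+3+7=12, value 19+9+19=47
- option 1+option 2+option 6: cost 2+5+7=14, value 19+5+19=43
- option 1+option 3+option 5: cost 2+6+3=11, value 19+12+9=40
- option 1+option 6: cost 2+7=9, value 19+19=38
Best: 50 util.

50 util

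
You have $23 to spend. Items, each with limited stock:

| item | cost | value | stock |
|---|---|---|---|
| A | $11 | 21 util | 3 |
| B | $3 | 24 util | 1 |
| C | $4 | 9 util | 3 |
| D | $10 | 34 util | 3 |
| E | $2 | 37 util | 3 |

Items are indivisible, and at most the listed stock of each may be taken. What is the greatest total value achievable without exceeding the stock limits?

178 util

Top feasible selections:
- 1×B + 1×C + 1×D + 3×E: cost 23, value 178
- 1×B + 1×D + 3×E: cost 19, value 169
Best: 178 util.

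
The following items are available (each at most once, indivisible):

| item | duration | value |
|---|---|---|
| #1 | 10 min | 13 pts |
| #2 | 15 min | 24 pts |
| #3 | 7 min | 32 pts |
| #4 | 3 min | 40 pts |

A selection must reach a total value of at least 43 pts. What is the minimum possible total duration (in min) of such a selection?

10

Subsets with value ≥ 43, sorted by total duration:
- #3+#4: duration 10, value 72
- #1+#4: duration 13, value 53
Minimum duration: 10 min.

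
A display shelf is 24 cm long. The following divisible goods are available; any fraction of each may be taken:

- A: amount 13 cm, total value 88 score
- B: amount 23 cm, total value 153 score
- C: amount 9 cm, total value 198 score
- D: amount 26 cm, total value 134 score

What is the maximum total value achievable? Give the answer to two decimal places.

299.30

Take in order of value per unit:
- C (198/9 per unit): all 9 → value 198, running total 198.00
- A (88/13 per unit): all 13 → value 88, running total 286.00
- B (153/23 per unit): 2 of 23 → value 2×153/23 = 13.3043, running total 299.30
Total 299.30.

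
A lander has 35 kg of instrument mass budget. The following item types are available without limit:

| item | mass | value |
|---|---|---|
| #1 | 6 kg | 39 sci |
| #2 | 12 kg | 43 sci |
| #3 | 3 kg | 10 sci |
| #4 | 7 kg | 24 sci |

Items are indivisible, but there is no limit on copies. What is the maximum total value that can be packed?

Best value-per-unit is #1 at 39/6; filling with it alone gives 5×39 = 195.
Optimal mix: 5×#1 + 1×#3 → mass 33, value 205.

205 sci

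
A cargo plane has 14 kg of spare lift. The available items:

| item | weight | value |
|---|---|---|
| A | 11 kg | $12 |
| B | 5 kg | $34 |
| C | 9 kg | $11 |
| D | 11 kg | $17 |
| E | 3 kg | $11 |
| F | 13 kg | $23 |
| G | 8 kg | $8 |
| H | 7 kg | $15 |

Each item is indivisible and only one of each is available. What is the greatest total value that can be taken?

Check high-value combinations within 14 kg:
- B+H: weight 5+7=12, value 34+15=49
- B+E: weight 5+3=8, value 34+11=45
- B+C: weight 5+9=14, value 34+11=45
Best: $49.

$49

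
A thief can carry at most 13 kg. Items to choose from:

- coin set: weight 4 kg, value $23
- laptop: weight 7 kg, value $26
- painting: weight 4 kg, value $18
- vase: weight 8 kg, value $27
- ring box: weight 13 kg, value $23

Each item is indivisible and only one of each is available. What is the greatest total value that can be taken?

Check high-value combinations within 13 kg:
- coin set+vase: weight 4+8=12, value 23+27=50
- coin set+laptop: weight 4+7=11, value 23+26=49
- painting+vase: weight 4+8=12, value 18+27=45
Best: $50.

$50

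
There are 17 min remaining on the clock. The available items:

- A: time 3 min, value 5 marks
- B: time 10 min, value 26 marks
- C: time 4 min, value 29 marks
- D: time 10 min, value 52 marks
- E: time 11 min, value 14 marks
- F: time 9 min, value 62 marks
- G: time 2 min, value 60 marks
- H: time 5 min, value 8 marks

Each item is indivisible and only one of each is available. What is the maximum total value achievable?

151 marks

Check high-value combinations within 17 min:
- C+F+G: time 4+9+2=15, value 29+62+60=151
- C+D+G: time 4+10+2=16, value 29+52+60=141
- F+G+H: time 9+2+5=16, value 62+60+8=130
- A+F+G: time 3+9+2=14, value 5+62+60=127
- F+G: time 9+2=11, value 62+60=122
Best: 151 marks.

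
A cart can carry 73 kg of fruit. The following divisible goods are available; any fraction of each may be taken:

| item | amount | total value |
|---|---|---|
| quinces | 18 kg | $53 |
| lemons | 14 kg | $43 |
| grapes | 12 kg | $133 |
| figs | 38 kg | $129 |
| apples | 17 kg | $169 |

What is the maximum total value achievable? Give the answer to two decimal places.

449.43

Take in order of value per unit:
- grapes (133/12 per unit): all 12 → value 133, running total 133.00
- apples (169/17 per unit): all 17 → value 169, running total 302.00
- figs (129/38 per unit): all 38 → value 129, running total 431.00
- lemons (43/14 per unit): 6 of 14 → value 6×43/14 = 18.4286, running total 449.43
Total 449.43.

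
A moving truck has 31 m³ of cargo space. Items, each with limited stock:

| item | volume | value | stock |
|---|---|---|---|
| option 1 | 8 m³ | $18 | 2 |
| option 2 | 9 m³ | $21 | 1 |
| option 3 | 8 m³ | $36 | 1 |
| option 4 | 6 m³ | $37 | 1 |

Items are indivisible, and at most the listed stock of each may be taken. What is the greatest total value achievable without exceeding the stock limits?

Best selections within volume 31 and stock limits:
- 1×option 1 + 1×option 2 + 1×option 3 + 1×option 4: volume 31, value 112
- 2×option 1 + 1×option 3 + 1×option 4: volume 30, value 109
- 1×option 2 + 1×option 3 + 1×option 4: volume 23, value 94
Best: $112.

$112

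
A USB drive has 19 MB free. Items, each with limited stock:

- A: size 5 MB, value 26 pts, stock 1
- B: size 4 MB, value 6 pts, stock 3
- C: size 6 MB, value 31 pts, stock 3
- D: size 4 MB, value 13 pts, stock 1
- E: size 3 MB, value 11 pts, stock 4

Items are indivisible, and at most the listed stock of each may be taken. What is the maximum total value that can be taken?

93 pts

Top feasible selections:
- 3×C: size 18, value 93
- 1×A + 2×C: size 17, value 88
Best: 93 pts.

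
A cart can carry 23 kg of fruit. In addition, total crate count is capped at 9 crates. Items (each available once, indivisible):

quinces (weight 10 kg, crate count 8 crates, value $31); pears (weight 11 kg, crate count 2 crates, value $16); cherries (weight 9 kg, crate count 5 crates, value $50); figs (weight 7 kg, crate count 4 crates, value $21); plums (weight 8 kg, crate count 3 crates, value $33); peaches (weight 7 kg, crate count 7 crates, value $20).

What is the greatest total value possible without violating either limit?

$83

Feasible sets respecting both limits:
- cherries+plums: weight 17, crate count 8, value 83
- cherries+figs: weight 16, crate count 9, value 71
- pears+cherries: weight 20, crate count 7, value 66
Best: $83.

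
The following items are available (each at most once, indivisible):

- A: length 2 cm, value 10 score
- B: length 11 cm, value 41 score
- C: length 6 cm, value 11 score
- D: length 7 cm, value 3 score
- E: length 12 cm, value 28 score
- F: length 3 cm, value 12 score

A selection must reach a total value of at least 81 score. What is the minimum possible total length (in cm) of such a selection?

26

Subsets with value ≥ 81, sorted by total length:
- B+E+F: length 26, value 81
- A+B+E+F: length 28, value 91
- A+B+C+E: length 31, value 90
- B+C+E+F: length 32, value 92
Minimum length: 26 cm.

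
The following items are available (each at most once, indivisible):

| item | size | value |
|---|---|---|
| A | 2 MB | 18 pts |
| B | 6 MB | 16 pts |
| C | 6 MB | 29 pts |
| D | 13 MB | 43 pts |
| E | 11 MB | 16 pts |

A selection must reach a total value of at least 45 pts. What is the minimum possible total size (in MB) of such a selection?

Subsets with value ≥ 45, sorted by total size:
- A+C: size 8, value 47
- B+C: size 12, value 45
- A+B+C: size 14, value 63
Minimum size: 8 MB.

8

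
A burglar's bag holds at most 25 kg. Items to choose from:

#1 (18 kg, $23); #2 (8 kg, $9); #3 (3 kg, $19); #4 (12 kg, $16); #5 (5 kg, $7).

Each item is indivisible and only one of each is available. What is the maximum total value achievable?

$44

Check high-value combinations within 25 kg:
- #2+#3+#4: weight 8+3+12=23, value 9+19+16=44
- #3+#4+#5: weight 3+12+5=20, value 19+16+7=42
- #1+#3: weight 18+3=21, value 23+19=42
- #3+#4: weight 3+12=15, value 19+16=35
Best: $44.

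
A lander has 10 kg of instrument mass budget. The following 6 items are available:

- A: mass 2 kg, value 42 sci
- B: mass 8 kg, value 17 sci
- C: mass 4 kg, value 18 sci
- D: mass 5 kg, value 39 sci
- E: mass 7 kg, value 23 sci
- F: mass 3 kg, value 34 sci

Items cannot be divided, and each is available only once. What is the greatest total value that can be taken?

Check high-value combinations within 10 kg:
- A+D+F: mass 2+5+3=10, value 42+39+34=115
- A+C+F: mass 2+4+3=9, value 42+18+34=94
- A+D: mass 2+5=7, value 42+39=81
- A+F: mass 2+3=5, value 42+34=76
- D+F: mass 5+3=8, value 39+34=73
Best: 115 sci.

115 sci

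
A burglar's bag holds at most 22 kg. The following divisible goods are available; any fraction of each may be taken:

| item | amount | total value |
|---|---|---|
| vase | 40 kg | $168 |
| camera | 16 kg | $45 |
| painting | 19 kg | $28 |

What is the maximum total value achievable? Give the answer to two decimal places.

Take in order of value per unit:
- vase (168/40 per unit): 22 of 40 → value 22×168/40 = 92.4000, running total 92.40
Total 92.40.

92.40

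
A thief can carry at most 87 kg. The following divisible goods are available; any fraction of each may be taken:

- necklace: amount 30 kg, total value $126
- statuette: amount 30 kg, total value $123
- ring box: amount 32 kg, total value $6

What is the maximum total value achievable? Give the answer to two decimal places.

Take in order of value per unit:
- necklace (126/30 per unit): all 30 → value 126, running total 126.00
- statuette (123/30 per unit): all 30 → value 123, running total 249.00
- ring box (6/32 per unit): 27 of 32 → value 27×6/32 = 5.0625, running total 254.06
Total 254.06.

254.06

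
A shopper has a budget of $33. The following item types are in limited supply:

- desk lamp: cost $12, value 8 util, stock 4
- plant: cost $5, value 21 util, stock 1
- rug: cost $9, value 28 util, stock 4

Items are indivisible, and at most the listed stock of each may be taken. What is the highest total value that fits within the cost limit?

Best selections within cost 33 and stock limits:
- 1×plant + 3×rug: cost 32, value 105
- 3×rug: cost 27, value 84
- 1×plant + 2×rug: cost 23, value 77
- 1×desk lamp + 2×rug: cost 30, value 64
Best: 105 util.

105 util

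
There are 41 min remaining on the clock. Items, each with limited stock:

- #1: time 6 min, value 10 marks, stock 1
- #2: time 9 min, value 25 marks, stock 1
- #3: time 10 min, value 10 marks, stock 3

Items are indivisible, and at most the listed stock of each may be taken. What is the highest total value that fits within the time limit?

Top feasible selections:
- 1×#1 + 1×#2 + 2×#3: time 35, value 55
- 1×#2 + 3×#3: time 39, value 55
- 1×#1 + 1×#2 + 1×#3: time 25, value 45
- 1×#2 + 2×#3: time 29, value 45
Best: 55 marks.

55 marks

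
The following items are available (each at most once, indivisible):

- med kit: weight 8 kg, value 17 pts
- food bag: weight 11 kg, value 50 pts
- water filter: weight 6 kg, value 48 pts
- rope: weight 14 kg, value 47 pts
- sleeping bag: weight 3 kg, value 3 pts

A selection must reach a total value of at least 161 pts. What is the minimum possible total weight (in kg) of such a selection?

39

Subsets with value ≥ 161, sorted by total weight:
- med kit+food bag+water filter+rope: weight 39, value 162
- med kit+food bag+water filter+rope+sleeping bag: weight 42, value 165
Minimum weight: 39 kg.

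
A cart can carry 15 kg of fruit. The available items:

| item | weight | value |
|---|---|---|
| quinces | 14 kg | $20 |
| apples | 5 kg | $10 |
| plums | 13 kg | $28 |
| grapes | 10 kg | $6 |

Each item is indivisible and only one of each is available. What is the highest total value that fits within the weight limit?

$28

Check high-value combinations within 15 kg:
- plums: weight 13, value 28
- quinces: weight 14, value 20
- apples+grapes: weight 5+10=15, value 10+6=16
- apples: weight 5, value 10
- grapes: weight 10, value 6
Best: $28.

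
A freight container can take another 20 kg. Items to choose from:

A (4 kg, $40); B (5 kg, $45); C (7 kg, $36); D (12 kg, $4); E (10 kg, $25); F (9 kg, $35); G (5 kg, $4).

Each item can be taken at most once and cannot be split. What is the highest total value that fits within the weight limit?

$121

Check high-value combinations within 20 kg:
- A+B+C: weight 4+5+7=16, value 40+45+36=121
- A+B+F: weight 4+5+9=18, value 40+45+35=120
- A+C+F: weight 4+7+9=20, value 40+36+35=111
- A+B+E: weight 4+5+10=19, value 40+45+25=110
- A+B+G: weight 4+5+5=14, value 40+45+4=89
Best: $121.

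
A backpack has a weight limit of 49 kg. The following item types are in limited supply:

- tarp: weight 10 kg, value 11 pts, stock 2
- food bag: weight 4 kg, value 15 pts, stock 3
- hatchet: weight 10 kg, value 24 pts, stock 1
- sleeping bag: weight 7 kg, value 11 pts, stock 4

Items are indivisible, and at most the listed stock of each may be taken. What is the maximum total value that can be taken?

Best selections within weight 49 and stock limits:
- 3×food bag + 1×hatchet + 3×sleeping bag: weight 43, value 102
- 1×tarp + 3×food bag + 1×hatchet + 2×sleeping bag: weight 46, value 102
- 2×tarp + 3×food bag + 1×hatchet + 1×sleeping bag: weight 49, value 102
- 2×food bag + 1×hatchet + 4×sleeping bag: weight 46, value 98
Best: 102 pts.

102 pts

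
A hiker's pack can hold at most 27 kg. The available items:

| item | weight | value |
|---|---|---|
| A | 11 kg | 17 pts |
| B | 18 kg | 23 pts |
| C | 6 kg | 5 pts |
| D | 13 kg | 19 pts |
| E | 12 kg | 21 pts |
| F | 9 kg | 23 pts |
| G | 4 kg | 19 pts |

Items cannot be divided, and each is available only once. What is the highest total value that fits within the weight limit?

63 pts

Check high-value combinations within 27 kg:
- E+F+G: weight 12+9+4=25, value 21+23+19=63
- D+F+G: weight 13+9+4=26, value 19+23+19=61
- A+F+G: weight 11+9+4=24, value 17+23+19=59
- A+E+G: weight 11+12+4=27, value 17+21+19=57
- C+E+F: weight 6+12+9=27, value 5+21+23=49
Best: 63 pts.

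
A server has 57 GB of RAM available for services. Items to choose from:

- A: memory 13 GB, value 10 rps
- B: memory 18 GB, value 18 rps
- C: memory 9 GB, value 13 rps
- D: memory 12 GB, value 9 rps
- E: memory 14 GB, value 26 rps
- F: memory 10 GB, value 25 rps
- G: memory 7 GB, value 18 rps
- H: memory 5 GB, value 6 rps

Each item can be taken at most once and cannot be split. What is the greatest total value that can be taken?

Check high-value combinations within 57 GB:
- C+D+E+F+G+H: memory 9+12+14+10+7+5=57, value 13+9+26+25+18+6=97
- B+E+F+G+H: memory 18+14+10+7+5=54, value 18+26+25+18+6=93
- A+C+E+F+G: memory 13+9+14+10+7=53, value 10+13+26+25+18=92
Best: 97 rps.

97 rps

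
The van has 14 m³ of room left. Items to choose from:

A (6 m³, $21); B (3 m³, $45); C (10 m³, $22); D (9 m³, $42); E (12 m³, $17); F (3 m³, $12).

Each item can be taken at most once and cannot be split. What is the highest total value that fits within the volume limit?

Check high-value combinations within 14 m³:
- B+D: volume 3+9=12, value 45+42=87
- A+B+F: volume 6+3+3=12, value 21+45+12=78
- B+C: volume 3+10=13, value 45+22=67
- A+B: volume 6+3=9, value 21+45=66
Best: $87.

$87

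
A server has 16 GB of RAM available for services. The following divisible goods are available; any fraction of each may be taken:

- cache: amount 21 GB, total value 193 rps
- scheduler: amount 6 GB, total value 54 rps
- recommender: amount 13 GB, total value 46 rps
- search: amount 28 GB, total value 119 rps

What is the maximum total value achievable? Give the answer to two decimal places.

Take in order of value per unit:
- cache (193/21 per unit): 16 of 21 → value 16×193/21 = 147.0476, running total 147.05
Total 147.05.

147.05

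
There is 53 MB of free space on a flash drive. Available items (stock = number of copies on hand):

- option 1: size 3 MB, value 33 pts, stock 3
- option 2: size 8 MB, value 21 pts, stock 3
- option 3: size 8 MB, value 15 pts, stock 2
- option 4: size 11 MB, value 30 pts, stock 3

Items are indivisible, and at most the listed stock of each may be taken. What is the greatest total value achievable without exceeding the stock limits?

Best selections within size 53 and stock limits:
- 3×option 1 + 1×option 2 + 3×option 4: size 50, value 210
- 3×option 1 + 3×option 2 + 1×option 3 + 1×option 4: size 52, value 207
Best: 210 pts.

210 pts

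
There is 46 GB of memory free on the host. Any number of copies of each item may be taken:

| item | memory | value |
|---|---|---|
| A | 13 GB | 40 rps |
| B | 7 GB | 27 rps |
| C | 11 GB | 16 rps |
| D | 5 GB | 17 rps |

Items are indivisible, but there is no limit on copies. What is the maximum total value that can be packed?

Best value-per-unit is B at 27/7; filling with it alone gives 6×27 = 162.
Optimal mix: 5×B + 2×D → memory 45, value 169.

169 rps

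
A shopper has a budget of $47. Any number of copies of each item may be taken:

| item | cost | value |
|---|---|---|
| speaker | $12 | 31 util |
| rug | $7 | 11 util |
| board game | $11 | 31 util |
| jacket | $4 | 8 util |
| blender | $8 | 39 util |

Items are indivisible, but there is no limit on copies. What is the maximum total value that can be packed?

206 util

Best value-per-unit is blender at 39/8; filling with it alone gives 5×39 = 195.
Optimal mix: 1×rug + 5×blender → cost 47, value 206.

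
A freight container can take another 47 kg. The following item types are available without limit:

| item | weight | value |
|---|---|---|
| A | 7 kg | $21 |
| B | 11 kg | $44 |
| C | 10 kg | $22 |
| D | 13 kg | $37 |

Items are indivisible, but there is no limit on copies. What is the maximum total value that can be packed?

Best value-per-unit is B at 44/11, and filling with it alone uses weight 4×11=44. No mix of the others beats 4×44 = 176.

$176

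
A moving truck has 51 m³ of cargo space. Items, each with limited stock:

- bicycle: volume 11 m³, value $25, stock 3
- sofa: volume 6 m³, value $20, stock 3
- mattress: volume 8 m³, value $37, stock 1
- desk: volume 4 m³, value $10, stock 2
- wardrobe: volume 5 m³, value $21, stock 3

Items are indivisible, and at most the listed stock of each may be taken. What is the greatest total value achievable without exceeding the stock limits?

$180

Top feasible selections:
- 3×sofa + 1×mattress + 2×desk + 3×wardrobe: volume 49, value 180
- 1×bicycle + 2×sofa + 1×mattress + 1×desk + 3×wardrobe: volume 50, value 175
Best: $180.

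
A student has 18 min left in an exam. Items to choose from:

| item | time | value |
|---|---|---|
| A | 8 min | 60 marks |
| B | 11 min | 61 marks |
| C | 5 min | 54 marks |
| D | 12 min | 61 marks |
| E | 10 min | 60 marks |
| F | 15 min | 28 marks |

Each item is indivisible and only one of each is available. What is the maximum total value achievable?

Check high-value combinations within 18 min:
- A+E: time 8+10=18, value 60+60=120
- B+C: time 11+5=16, value 61+54=115
- C+D: time 5+12=17, value 54+61=115
- A+C: time 8+5=13, value 60+54=114
Best: 120 marks.

120 marks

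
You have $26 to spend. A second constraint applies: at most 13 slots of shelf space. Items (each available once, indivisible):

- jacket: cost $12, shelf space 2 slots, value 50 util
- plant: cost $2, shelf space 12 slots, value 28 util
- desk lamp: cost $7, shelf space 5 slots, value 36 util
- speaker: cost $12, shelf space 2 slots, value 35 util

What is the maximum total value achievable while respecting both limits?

86 util

Feasible sets respecting both limits:
- jacket+desk lamp: cost 19, shelf space 7, value 86
- jacket+speaker: cost 24, shelf space 4, value 85
- desk lamp+speaker: cost 19, shelf space 7, value 71
Best: 86 util.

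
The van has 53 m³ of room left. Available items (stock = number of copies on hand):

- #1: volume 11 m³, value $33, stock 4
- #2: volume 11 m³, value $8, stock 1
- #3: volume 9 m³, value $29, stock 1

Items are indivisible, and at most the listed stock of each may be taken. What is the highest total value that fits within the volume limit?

$161

Best selections within volume 53 and stock limits:
- 4×#1 + 1×#3: volume 53, value 161
- 3×#1 + 1×#2 + 1×#3: volume 53, value 136
- 4×#1: volume 44, value 132
Best: $161.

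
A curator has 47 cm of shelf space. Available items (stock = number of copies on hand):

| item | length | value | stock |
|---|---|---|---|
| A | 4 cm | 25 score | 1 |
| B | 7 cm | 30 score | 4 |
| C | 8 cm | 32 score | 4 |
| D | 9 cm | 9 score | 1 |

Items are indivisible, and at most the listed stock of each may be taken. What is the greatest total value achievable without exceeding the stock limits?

Best selections within length 47 and stock limits:
- 2×B + 4×C: length 46, value 188
- 3×B + 3×C: length 45, value 186
- 4×B + 2×C: length 44, value 184
- 1×A + 1×B + 4×C: length 43, value 183
Best: 188 score.

188 score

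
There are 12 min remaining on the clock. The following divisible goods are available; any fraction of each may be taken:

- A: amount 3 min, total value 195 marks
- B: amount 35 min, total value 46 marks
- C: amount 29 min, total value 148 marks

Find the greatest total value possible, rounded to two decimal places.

Take in order of value per unit:
- A (195/3 per unit): all 3 → value 195, running total 195.00
- C (148/29 per unit): 9 of 29 → value 9×148/29 = 45.9310, running total 240.93
Total 240.93.

240.93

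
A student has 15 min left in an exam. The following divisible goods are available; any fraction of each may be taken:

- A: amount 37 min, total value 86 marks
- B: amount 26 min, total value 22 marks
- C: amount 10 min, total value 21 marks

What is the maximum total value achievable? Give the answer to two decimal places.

34.86

Take in order of value per unit:
- A (86/37 per unit): 15 of 37 → value 15×86/37 = 34.8649, running total 34.86
Total 34.86.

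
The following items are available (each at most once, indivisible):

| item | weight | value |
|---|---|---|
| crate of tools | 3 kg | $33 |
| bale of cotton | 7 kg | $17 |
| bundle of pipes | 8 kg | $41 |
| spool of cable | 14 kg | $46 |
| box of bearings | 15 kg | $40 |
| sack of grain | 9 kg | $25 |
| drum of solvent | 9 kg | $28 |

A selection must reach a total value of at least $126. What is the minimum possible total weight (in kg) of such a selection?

Subsets with value ≥ 126, sorted by total weight:
- crate of tools+bundle of pipes+sack of grain+drum of solvent: weight 29, value 127
- crate of tools+bale of cotton+bundle of pipes+spool of cable: weight 32, value 137
Minimum weight: 29 kg.

29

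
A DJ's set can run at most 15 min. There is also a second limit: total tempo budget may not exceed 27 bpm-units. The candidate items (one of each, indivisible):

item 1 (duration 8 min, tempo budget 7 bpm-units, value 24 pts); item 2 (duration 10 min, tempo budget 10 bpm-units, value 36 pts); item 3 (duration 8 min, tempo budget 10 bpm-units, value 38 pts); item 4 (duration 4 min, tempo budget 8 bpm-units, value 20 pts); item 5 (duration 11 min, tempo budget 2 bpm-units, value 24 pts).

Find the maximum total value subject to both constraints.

58 pts

Feasible sets respecting both limits:
- item 3+item 4: duration 12, tempo budget 18, value 58
- item 2+item 4: duration 14, tempo budget 18, value 56
- item 1+item 4: duration 12, tempo budget 15, value 44
Best: 58 pts.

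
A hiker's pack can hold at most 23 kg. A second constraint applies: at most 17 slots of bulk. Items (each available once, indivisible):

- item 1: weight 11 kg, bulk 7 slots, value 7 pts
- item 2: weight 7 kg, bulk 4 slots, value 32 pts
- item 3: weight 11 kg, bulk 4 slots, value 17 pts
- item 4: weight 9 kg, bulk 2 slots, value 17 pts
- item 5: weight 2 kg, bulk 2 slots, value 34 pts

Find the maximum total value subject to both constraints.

Feasible sets respecting both limits:
- item 2+item 3+item 5: weight 20, bulk 10, value 83
- item 2+item 4+item 5: weight 18, bulk 8, value 83
- item 1+item 2+item 5: weight 20, bulk 13, value 73
Best: 83 pts.

83 pts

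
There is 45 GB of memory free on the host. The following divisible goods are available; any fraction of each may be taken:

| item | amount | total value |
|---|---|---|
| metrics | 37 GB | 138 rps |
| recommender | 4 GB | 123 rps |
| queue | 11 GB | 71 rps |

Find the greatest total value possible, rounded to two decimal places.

Take in order of value per unit:
- recommender (123/4 per unit): all 4 → value 123, running total 123.00
- queue (71/11 per unit): all 11 → value 71, running total 194.00
- metrics (138/37 per unit): 30 of 37 → value 30×138/37 = 111.8919, running total 305.89
Total 305.89.

305.89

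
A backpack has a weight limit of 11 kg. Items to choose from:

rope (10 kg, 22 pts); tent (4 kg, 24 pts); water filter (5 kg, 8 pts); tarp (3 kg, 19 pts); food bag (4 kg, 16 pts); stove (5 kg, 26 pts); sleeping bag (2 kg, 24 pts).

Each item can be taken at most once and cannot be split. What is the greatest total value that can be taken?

This is a 0/1 knapsack; check combinations near the capacity.
- tent+stove+sleeping bag: weight 4+5+2=11, value 24+26+24=74
- tarp+stove+sleeping bag: weight 3+5+2=10, value 19+26+24=69
- tent+tarp+sleeping bag: weight 4+3+2=9, value 24+19+24=67
Best: 74 pts.

74 pts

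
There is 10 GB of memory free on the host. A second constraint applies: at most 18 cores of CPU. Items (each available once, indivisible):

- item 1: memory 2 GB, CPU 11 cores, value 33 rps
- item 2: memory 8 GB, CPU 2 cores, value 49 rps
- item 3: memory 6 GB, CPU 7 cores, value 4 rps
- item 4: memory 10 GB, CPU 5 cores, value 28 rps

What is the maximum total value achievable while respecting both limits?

Feasible sets respecting both limits:
- item 1+item 2: memory 10, CPU 13, value 82
- item 2: memory 8, CPU 2, value 49
- item 1+item 3: memory 8, CPU 18, value 37
- item 1: memory 2, CPU 11, value 33
Best: 82 rps.

82 rps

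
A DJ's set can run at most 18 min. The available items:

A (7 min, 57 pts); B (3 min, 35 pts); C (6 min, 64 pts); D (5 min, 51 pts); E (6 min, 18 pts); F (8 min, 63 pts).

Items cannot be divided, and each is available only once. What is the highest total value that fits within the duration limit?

172 pts

Check high-value combinations within 18 min:
- A+C+D: duration 7+6+5=18, value 57+64+51=172
- B+C+F: duration 3+6+8=17, value 35+64+63=162
- A+B+C: duration 7+3+6=16, value 57+35+64=156
- A+B+F: duration 7+3+8=18, value 57+35+63=155
- B+C+D: duration 3+6+5=14, value 35+64+51=150
Best: 172 pts.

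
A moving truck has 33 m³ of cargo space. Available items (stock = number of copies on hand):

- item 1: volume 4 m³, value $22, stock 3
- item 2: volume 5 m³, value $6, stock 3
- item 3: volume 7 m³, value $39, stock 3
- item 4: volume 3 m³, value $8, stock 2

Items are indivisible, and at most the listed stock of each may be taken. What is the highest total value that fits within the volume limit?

$183

Top feasible selections:
- 3×item 1 + 3×item 3: volume 33, value 183
- 2×item 1 + 3×item 3 + 1×item 4: volume 32, value 169
- 2×item 1 + 3×item 3: volume 29, value 161
Best: $183.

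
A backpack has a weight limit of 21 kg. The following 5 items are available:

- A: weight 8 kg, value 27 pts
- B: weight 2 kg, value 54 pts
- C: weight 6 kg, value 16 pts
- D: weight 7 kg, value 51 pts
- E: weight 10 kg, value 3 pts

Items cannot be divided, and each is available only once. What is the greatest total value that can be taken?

Check high-value combinations within 21 kg:
- A+B+D: weight 8+2+7=17, value 27+54+51=132
- B+C+D: weight 2+6+7=15, value 54+16+51=121
- B+D+E: weight 2+7+10=19, value 54+51+3=108
- B+D: weight 2+7=9, value 54+51=105
- A+B+C: weight 8+2+6=16, value 27+54+16=97
Best: 132 pts.

132 pts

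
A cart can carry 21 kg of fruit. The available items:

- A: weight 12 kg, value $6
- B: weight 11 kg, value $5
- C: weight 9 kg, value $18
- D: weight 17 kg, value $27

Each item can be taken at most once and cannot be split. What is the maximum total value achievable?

This is a 0/1 knapsack; check combinations near the capacity.
- D: weight 17, value 27
- A+C: weight 12+9=21, value 6+18=24
- B+C: weight 11+9=20, value 5+18=23
- C: weight 9, value 18
- A: weight 12, value 6
Best: $27.

$27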